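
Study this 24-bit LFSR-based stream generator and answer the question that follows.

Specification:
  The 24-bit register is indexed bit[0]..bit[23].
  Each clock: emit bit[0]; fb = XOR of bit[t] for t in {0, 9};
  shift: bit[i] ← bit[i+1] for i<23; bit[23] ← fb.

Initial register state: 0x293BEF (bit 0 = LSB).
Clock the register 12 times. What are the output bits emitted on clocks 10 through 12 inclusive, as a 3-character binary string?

101

reg_0 = 0x293BEF
clock 1: out=1, reg = 0x149DF7
clock 2: out=1, reg = 0x8A4EFB
clock 3: out=1, reg = 0x45277D
clock 4: out=1, reg = 0x2293BE
clock 5: out=0, reg = 0x9149DF
clock 6: out=1, reg = 0xC8A4EF
clock 7: out=1, reg = 0xE45277
clock 8: out=1, reg = 0x72293B
clock 9: out=1, reg = 0xB9149D
clock 10: out=1, reg = 0xDC8A4E
clock 11: out=0, reg = 0xEE4527
clock 12: out=1, reg = 0xF72293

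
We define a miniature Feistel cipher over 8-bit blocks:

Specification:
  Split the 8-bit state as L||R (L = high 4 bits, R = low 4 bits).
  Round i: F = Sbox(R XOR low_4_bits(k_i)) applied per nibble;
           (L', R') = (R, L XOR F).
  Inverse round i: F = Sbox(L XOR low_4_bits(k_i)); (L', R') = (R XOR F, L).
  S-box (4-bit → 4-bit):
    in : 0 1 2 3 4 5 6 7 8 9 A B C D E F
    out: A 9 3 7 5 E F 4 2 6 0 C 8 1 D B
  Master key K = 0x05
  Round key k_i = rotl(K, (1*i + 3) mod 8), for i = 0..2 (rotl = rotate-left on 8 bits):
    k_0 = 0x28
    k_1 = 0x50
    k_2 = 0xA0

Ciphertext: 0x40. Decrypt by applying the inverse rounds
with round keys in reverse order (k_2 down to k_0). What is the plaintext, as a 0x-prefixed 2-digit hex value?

s_0 = ciphertext = 0x40
s_1 = InvRound(s_0, k_2) = 0x54
s_2 = InvRound(s_1, k_1) = 0xA5
s_3 = InvRound(s_2, k_0) = 0x6A

0x6A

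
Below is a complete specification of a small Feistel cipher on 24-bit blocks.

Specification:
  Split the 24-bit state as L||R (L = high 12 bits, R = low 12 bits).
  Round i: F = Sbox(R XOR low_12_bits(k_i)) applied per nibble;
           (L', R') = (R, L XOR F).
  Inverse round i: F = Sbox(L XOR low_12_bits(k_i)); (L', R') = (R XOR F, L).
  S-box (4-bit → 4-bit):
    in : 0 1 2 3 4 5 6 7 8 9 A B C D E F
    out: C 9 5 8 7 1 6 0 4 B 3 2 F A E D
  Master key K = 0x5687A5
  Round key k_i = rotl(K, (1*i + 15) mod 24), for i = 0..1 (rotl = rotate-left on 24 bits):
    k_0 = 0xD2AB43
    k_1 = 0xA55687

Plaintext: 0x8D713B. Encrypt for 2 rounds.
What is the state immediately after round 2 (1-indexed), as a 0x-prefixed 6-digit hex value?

s_0 = plaintext = 0x8D713B
s_1 = Round(s_0, k_0) = 0x13BBD3
s_2 = Round(s_1, k_1) = 0xBD3B2C

0xBD3B2C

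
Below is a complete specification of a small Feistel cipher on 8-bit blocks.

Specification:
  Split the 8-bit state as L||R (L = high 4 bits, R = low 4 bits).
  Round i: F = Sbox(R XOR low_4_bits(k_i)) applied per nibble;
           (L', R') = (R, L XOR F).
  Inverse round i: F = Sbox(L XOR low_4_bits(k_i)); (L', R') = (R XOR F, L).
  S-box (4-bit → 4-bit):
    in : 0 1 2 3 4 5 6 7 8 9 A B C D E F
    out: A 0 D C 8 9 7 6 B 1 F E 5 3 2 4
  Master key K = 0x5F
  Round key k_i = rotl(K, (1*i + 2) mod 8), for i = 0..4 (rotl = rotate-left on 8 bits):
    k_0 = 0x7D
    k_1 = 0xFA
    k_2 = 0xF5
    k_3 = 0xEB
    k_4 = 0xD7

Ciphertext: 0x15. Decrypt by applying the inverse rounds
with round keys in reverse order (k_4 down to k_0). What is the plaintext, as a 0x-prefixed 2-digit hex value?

0x80

s_0 = ciphertext = 0x15
s_1 = InvRound(s_0, k_4) = 0x21
s_2 = InvRound(s_1, k_3) = 0x02
s_3 = InvRound(s_2, k_2) = 0xB0
s_4 = InvRound(s_3, k_1) = 0x0B
s_5 = InvRound(s_4, k_0) = 0x80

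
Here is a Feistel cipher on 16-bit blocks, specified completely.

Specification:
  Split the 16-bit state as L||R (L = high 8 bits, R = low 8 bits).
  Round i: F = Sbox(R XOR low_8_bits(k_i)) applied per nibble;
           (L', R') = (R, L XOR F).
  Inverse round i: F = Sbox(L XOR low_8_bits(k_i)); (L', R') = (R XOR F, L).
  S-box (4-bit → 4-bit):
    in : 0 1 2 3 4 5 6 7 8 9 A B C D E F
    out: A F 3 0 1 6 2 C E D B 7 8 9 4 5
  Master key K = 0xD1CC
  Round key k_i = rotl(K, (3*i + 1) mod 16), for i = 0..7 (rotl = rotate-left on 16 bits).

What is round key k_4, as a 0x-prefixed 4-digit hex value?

0x9A39

K = 0xD1CC
k_0 = rotl(K, (3*0+1) mod 16) = rotl(K, 1) = 0xA399
k_1 = rotl(K, (3*1+1) mod 16) = rotl(K, 4) = 0x1CCD
k_2 = rotl(K, (3*2+1) mod 16) = rotl(K, 7) = 0xE668
k_3 = rotl(K, (3*3+1) mod 16) = rotl(K, 10) = 0x3347
k_4 = rotl(K, (3*4+1) mod 16) = rotl(K, 13) = 0x9A39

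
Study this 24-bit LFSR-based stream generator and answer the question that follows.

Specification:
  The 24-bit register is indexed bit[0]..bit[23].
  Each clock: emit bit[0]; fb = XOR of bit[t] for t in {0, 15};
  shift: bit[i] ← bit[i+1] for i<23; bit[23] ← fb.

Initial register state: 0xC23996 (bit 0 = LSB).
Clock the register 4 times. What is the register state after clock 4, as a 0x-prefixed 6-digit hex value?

0x2C2399

reg_0 = 0xC23996
clock 1: out=0, reg = 0x611CCB
clock 2: out=1, reg = 0xB08E65
clock 3: out=1, reg = 0x584732
clock 4: out=0, reg = 0x2C2399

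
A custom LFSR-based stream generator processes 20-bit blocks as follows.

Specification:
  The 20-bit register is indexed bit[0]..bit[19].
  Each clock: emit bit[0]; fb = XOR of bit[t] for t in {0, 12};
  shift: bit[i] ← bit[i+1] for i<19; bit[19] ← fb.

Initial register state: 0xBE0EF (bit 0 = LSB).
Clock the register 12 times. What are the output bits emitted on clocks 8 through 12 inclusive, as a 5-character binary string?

reg_0 = 0xBE0EF
clock 1: out=1, reg = 0xDF077
clock 2: out=1, reg = 0x6F83B
clock 3: out=1, reg = 0x37C1D
clock 4: out=1, reg = 0x1BE0E
clock 5: out=0, reg = 0x8DF07
clock 6: out=1, reg = 0x46F83
clock 7: out=1, reg = 0xA37C1
clock 8: out=1, reg = 0x51BE0
clock 9: out=0, reg = 0xA8DF0
clock 10: out=0, reg = 0x546F8
clock 11: out=0, reg = 0x2A37C
clock 12: out=0, reg = 0x151BE

10000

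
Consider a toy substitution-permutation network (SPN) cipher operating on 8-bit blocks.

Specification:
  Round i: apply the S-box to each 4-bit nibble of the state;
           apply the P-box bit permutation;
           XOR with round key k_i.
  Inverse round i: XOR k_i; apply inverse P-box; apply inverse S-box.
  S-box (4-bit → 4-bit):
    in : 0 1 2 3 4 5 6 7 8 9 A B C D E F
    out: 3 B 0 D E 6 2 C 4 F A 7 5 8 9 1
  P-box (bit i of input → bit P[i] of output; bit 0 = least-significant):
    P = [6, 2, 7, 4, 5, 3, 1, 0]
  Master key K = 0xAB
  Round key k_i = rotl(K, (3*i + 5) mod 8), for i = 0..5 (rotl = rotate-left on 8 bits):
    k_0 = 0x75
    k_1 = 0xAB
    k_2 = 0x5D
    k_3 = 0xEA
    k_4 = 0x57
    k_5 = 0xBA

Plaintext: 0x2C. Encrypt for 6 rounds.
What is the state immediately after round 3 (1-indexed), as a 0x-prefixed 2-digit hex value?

s_0 = plaintext = 0x2C
s_1 = Round(s_0, k_0) = 0xB5
s_2 = Round(s_1, k_1) = 0x05
s_3 = Round(s_2, k_2) = 0xF1
s_4 = Round(s_3, k_3) = 0x9E
s_5 = Round(s_4, k_4) = 0x2C
s_6 = Round(s_5, k_5) = 0x7A

0xF1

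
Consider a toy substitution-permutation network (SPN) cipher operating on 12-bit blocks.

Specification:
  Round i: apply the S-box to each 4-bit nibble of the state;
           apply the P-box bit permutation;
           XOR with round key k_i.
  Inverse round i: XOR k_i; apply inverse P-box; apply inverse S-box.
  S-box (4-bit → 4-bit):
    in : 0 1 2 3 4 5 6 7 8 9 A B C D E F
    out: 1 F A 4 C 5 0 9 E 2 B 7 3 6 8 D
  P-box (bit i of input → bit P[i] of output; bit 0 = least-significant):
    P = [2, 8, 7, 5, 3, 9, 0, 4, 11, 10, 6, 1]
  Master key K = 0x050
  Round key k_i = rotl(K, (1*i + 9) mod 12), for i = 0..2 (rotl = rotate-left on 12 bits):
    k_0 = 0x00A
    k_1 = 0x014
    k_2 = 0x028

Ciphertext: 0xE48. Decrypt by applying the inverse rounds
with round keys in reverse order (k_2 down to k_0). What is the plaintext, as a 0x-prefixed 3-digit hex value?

s_0 = ciphertext = 0xE48
s_1 = InvRound(s_0, k_2) = 0xB9E
s_2 = InvRound(s_1, k_1) = 0x7CD
s_3 = InvRound(s_2, k_0) = 0x8DB

0x8DB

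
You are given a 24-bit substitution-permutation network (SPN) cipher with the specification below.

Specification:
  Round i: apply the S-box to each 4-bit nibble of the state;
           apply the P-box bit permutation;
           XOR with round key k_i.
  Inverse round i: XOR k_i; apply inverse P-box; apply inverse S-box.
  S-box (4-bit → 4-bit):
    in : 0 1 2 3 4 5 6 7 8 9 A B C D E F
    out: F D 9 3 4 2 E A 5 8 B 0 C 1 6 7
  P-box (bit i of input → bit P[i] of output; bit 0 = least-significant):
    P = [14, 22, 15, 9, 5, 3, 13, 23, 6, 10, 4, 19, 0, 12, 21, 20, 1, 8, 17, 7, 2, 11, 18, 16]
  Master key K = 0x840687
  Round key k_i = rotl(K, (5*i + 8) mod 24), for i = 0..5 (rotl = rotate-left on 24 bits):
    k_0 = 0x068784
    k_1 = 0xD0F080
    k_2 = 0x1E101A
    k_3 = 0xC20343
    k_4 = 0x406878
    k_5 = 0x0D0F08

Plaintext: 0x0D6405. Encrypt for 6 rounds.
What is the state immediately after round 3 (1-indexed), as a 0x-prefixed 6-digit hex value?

s_0 = plaintext = 0x0D6405
s_1 = Round(s_0, k_0) = 0xF3BFBA
s_2 = Round(s_1, k_1) = 0x94BFD6
s_3 = Round(s_2, k_2) = 0x5D966A
s_4 = Round(s_3, k_3) = 0x1A6D59
s_5 = Round(s_4, k_4) = 0x757BB6
s_6 = Round(s_5, k_5) = 0x5C9408

0x5D966A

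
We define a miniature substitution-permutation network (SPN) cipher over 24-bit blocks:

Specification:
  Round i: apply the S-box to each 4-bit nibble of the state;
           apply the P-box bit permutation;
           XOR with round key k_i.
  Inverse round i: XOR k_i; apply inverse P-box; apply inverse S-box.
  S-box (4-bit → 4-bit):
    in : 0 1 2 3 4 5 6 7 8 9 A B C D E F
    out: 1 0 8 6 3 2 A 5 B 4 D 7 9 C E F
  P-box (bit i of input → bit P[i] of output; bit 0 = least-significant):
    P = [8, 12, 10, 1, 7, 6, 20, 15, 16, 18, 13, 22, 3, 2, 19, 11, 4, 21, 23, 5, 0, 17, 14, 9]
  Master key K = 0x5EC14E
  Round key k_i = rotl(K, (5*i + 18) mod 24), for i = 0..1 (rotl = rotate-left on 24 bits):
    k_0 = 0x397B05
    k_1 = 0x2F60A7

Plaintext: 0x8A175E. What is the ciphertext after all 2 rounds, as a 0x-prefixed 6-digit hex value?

0xFD1018

s_0 = plaintext = 0x8A175E
s_1 = Round(s_0, k_0) = 0xBA4D76
s_2 = Round(s_1, k_1) = 0xFD1018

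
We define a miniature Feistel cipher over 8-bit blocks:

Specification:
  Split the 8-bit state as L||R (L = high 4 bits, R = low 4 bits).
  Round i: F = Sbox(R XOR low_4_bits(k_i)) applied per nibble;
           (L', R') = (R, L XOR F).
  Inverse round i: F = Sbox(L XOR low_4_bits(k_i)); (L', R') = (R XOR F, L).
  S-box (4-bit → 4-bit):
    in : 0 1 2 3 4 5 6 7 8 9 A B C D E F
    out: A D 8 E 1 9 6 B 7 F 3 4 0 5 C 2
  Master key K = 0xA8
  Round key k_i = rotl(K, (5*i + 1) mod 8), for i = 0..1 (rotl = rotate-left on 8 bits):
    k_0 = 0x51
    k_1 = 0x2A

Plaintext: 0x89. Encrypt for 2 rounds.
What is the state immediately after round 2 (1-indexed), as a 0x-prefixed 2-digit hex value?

s_0 = plaintext = 0x89
s_1 = Round(s_0, k_0) = 0x9F
s_2 = Round(s_1, k_1) = 0xF0

0xF0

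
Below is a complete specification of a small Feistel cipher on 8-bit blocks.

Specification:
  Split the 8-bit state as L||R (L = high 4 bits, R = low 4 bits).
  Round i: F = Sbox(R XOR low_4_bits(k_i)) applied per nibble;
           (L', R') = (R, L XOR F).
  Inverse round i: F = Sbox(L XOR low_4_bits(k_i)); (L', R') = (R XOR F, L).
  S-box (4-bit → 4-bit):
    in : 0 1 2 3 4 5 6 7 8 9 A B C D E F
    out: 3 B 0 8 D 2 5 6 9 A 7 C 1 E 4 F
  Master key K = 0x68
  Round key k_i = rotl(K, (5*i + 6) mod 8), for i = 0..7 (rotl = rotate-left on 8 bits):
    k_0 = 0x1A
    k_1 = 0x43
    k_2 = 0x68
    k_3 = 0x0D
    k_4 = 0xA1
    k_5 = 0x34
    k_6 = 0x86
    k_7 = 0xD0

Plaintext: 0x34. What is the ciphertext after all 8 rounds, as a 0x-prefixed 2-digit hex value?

s_0 = plaintext = 0x34
s_1 = Round(s_0, k_0) = 0x47
s_2 = Round(s_1, k_1) = 0x79
s_3 = Round(s_2, k_2) = 0x9C
s_4 = Round(s_3, k_3) = 0xC2
s_5 = Round(s_4, k_4) = 0x24
s_6 = Round(s_5, k_5) = 0x41
s_7 = Round(s_6, k_6) = 0x12
s_8 = Round(s_7, k_7) = 0x21

0x21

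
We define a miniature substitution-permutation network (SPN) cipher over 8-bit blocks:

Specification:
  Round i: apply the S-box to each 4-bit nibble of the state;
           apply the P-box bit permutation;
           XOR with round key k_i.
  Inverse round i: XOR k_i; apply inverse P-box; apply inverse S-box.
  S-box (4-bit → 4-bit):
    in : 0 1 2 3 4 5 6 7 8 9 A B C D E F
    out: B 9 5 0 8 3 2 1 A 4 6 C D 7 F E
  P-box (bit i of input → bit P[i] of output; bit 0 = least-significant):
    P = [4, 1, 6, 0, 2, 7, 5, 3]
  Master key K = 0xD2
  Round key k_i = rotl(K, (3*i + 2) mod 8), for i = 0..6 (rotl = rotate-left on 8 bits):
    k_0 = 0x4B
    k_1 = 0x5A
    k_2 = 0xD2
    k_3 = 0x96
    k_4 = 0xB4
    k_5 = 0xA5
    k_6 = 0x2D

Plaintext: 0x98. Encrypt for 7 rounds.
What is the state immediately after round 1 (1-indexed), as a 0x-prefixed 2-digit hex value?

s_0 = plaintext = 0x98
s_1 = Round(s_0, k_0) = 0x68
s_2 = Round(s_1, k_1) = 0xD9
s_3 = Round(s_2, k_2) = 0x36
s_4 = Round(s_3, k_3) = 0x94
s_5 = Round(s_4, k_4) = 0x95
s_6 = Round(s_5, k_5) = 0x97
s_7 = Round(s_6, k_6) = 0x1D

0x68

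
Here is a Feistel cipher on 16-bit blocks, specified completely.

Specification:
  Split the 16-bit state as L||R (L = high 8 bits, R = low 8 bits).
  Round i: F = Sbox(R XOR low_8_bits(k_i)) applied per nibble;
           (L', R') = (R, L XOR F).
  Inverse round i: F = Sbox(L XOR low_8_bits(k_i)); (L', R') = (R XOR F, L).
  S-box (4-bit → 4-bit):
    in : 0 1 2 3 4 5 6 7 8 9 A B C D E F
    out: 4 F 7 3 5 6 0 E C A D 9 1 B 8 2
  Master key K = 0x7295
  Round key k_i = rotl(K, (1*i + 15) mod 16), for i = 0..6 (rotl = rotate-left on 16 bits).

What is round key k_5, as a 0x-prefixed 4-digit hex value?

K = 0x7295
k_0 = rotl(K, (1*0+15) mod 16) = rotl(K, 15) = 0xB94A
k_1 = rotl(K, (1*1+15) mod 16) = rotl(K, 0) = 0x7295
k_2 = rotl(K, (1*2+15) mod 16) = rotl(K, 1) = 0xE52A
k_3 = rotl(K, (1*3+15) mod 16) = rotl(K, 2) = 0xCA55
k_4 = rotl(K, (1*4+15) mod 16) = rotl(K, 3) = 0x94AB
k_5 = rotl(K, (1*5+15) mod 16) = rotl(K, 4) = 0x2957

0x2957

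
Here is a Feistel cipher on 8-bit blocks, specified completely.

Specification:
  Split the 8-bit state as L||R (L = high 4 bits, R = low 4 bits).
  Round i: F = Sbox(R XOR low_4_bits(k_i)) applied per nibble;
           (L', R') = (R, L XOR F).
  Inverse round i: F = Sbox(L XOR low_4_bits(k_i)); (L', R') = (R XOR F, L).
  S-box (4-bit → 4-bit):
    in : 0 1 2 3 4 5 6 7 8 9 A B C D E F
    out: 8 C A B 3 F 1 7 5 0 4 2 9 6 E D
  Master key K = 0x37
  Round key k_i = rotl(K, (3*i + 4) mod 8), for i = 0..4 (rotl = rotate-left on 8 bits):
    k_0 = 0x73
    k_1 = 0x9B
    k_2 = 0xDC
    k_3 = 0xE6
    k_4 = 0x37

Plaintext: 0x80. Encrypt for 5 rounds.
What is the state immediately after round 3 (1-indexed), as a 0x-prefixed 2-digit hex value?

0x53

s_0 = plaintext = 0x80
s_1 = Round(s_0, k_0) = 0x03
s_2 = Round(s_1, k_1) = 0x35
s_3 = Round(s_2, k_2) = 0x53
s_4 = Round(s_3, k_3) = 0x3A
s_5 = Round(s_4, k_4) = 0xA5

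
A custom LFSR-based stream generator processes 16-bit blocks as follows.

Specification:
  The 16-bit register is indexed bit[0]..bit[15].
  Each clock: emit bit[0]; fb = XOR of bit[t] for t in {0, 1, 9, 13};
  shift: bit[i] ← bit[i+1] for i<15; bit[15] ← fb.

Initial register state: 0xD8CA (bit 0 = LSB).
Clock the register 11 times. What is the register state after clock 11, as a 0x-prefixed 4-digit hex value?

reg_0 = 0xD8CA
clock 1: out=0, reg = 0xEC65
clock 2: out=1, reg = 0x7632
clock 3: out=0, reg = 0xBB19
clock 4: out=1, reg = 0xDD8C
clock 5: out=0, reg = 0x6EC6
clock 6: out=0, reg = 0xB763
clock 7: out=1, reg = 0x5BB1
clock 8: out=1, reg = 0x2DD8
clock 9: out=0, reg = 0x96EC
clock 10: out=0, reg = 0xCB76
clock 11: out=0, reg = 0x65BB

0x65BB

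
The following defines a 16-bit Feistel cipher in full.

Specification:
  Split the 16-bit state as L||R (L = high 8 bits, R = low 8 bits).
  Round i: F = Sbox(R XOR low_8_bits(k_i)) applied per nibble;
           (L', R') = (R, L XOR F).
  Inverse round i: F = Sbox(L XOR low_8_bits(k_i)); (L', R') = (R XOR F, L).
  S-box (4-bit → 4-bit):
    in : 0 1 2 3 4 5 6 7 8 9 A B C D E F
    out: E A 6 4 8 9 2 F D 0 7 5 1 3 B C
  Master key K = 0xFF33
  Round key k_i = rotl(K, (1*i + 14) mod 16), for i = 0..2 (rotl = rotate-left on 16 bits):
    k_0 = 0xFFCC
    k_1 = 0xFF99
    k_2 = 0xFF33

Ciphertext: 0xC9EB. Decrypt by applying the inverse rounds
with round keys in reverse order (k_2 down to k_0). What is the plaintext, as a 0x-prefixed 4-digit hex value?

s_0 = ciphertext = 0xC9EB
s_1 = InvRound(s_0, k_2) = 0x2CC9
s_2 = InvRound(s_1, k_1) = 0x902C
s_3 = InvRound(s_2, k_0) = 0xBD90

0xBD90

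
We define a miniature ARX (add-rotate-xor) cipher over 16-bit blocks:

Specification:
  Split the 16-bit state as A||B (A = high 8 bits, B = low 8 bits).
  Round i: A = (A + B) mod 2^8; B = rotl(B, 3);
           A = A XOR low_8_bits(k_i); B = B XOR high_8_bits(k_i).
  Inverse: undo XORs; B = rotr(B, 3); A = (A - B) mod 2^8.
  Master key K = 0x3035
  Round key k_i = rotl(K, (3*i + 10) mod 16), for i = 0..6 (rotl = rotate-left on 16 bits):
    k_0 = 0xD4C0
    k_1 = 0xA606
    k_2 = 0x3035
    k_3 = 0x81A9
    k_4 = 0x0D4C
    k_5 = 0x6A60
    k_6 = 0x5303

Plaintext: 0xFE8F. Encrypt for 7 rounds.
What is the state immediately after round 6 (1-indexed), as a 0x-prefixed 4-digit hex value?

s_0 = plaintext = 0xFE8F
s_1 = Round(s_0, k_0) = 0x4DA8
s_2 = Round(s_1, k_1) = 0xF3E3
s_3 = Round(s_2, k_2) = 0xE32F
s_4 = Round(s_3, k_3) = 0xBBF8
s_5 = Round(s_4, k_4) = 0xFFCA
s_6 = Round(s_5, k_5) = 0xA93C
s_7 = Round(s_6, k_6) = 0xE6B2

0xA93C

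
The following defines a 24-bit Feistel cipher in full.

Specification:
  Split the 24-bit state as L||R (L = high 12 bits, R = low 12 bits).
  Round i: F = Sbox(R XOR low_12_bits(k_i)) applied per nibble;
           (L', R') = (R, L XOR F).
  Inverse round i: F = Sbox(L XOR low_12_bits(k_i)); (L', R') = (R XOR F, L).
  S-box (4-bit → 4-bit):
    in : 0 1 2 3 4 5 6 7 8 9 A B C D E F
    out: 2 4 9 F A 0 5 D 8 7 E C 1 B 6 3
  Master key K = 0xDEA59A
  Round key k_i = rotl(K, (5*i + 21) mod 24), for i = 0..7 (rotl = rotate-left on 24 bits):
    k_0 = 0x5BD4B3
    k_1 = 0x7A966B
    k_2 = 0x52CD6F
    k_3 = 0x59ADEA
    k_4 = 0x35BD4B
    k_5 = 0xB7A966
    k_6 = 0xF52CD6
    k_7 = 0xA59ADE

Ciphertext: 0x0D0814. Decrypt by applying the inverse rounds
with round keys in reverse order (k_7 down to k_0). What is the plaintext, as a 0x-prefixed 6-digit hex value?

s_0 = ciphertext = 0x0D0814
s_1 = InvRound(s_0, k_7) = 0x6320D0
s_2 = InvRound(s_1, k_6) = 0xEBA632
s_3 = InvRound(s_2, k_5) = 0xB83EBA
s_4 = InvRound(s_3, k_4) = 0xBA2B83
s_5 = InvRound(s_4, k_3) = 0xE2BBA2
s_6 = InvRound(s_5, k_2) = 0x408E2B
s_7 = InvRound(s_6, k_1) = 0x774408
s_8 = InvRound(s_7, k_0) = 0xB15774

0xB15774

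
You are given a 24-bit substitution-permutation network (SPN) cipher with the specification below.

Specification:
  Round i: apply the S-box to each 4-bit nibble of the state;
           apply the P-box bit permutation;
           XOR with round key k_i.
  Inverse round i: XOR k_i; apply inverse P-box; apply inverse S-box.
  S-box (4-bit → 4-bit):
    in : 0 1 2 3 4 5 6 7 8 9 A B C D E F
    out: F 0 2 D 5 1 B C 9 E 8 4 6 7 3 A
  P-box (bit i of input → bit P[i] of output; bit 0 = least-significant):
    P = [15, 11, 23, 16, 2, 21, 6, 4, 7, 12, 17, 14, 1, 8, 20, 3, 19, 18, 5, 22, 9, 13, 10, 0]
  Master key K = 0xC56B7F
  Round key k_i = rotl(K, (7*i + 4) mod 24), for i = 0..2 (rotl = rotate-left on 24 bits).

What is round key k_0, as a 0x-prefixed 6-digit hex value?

0x56B7FC

K = 0xC56B7F
k_0 = rotl(K, (7*0+4) mod 24) = rotl(K, 4) = 0x56B7FC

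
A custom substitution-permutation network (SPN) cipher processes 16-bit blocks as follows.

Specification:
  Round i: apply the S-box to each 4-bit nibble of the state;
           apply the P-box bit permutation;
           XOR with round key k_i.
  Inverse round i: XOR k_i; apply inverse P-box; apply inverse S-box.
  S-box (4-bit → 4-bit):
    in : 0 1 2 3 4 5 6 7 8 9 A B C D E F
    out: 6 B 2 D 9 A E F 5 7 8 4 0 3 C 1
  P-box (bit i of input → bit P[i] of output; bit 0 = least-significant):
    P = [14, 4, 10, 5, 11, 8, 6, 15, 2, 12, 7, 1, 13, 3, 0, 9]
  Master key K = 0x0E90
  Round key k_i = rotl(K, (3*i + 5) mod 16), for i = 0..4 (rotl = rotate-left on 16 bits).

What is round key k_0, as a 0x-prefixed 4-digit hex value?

0xD201

K = 0x0E90
k_0 = rotl(K, (3*0+5) mod 16) = rotl(K, 5) = 0xD201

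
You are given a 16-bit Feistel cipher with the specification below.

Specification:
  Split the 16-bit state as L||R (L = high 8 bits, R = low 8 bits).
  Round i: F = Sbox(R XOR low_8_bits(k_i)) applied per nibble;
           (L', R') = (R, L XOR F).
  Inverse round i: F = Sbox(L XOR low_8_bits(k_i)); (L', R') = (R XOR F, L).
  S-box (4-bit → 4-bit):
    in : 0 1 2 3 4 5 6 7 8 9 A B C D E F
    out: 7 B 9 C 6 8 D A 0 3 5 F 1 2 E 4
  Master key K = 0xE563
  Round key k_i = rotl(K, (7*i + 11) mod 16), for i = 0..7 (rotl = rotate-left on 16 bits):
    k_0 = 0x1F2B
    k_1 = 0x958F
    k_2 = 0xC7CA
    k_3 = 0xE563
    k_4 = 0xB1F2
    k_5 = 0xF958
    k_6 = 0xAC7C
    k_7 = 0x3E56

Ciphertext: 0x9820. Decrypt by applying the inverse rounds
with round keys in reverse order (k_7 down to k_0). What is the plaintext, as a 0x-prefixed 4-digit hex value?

0x5444

s_0 = ciphertext = 0x9820
s_1 = InvRound(s_0, k_7) = 0x3E98
s_2 = InvRound(s_1, k_6) = 0xF13E
s_3 = InvRound(s_2, k_5) = 0x6DF1
s_4 = InvRound(s_3, k_4) = 0xC56D
s_5 = InvRound(s_4, k_3) = 0x30C5
s_6 = InvRound(s_5, k_2) = 0x8030
s_7 = InvRound(s_6, k_1) = 0x4480
s_8 = InvRound(s_7, k_0) = 0x5444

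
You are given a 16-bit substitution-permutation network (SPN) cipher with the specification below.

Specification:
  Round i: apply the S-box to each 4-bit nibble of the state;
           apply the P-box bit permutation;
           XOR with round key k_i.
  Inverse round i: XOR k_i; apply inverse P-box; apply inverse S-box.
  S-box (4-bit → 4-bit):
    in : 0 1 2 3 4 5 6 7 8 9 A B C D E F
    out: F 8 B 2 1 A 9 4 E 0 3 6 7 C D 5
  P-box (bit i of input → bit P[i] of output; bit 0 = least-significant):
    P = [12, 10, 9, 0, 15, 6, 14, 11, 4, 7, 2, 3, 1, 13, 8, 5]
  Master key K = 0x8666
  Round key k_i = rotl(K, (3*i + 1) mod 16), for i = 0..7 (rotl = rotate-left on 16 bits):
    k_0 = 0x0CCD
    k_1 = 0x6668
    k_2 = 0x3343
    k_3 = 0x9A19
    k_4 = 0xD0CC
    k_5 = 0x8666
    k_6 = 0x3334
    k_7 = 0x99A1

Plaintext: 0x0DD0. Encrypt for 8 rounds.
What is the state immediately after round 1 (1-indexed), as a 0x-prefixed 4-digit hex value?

s_0 = plaintext = 0x0DD0
s_1 = Round(s_0, k_0) = 0x73E2
s_2 = Round(s_1, k_1) = 0xBBE9
s_3 = Round(s_2, k_2) = 0xDAC7
s_4 = Round(s_3, k_3) = 0x59E9
s_5 = Round(s_4, k_4) = 0x38EC
s_6 = Round(s_5, k_5) = 0x78EA
s_7 = Round(s_6, k_6) = 0xEEB8
s_8 = Round(s_7, k_7) = 0xDEDE

0x73E2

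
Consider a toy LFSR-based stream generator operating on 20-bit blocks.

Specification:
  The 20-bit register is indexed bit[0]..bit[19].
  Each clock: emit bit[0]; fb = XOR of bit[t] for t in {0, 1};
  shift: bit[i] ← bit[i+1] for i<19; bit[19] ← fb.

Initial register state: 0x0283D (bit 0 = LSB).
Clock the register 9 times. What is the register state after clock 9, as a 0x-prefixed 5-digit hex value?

reg_0 = 0x0283D
clock 1: out=1, reg = 0x8141E
clock 2: out=0, reg = 0xC0A0F
clock 3: out=1, reg = 0x60507
clock 4: out=1, reg = 0x30283
clock 5: out=1, reg = 0x18141
clock 6: out=1, reg = 0x8C0A0
clock 7: out=0, reg = 0x46050
clock 8: out=0, reg = 0x23028
clock 9: out=0, reg = 0x11814

0x11814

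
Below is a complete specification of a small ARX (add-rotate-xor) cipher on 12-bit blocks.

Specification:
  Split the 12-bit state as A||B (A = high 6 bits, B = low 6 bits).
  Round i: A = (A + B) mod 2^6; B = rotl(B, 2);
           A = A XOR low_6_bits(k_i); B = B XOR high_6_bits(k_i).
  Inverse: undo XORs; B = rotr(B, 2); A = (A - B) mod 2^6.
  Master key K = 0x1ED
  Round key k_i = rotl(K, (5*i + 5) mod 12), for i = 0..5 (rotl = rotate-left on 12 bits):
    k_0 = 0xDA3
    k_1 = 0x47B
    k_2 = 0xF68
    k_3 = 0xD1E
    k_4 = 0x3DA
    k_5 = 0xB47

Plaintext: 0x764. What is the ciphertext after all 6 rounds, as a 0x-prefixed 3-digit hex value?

0x9ED

s_0 = plaintext = 0x764
s_1 = Round(s_0, k_0) = 0x8A4
s_2 = Round(s_1, k_1) = 0xF43
s_3 = Round(s_2, k_2) = 0xA31
s_4 = Round(s_3, k_3) = 0x1F3
s_5 = Round(s_4, k_4) = 0x800
s_6 = Round(s_5, k_5) = 0x9ED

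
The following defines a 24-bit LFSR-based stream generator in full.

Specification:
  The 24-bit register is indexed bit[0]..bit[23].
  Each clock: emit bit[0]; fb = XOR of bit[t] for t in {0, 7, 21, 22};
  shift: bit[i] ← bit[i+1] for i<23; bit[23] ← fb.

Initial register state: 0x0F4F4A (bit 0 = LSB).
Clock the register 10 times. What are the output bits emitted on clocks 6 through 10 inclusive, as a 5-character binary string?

reg_0 = 0x0F4F4A
clock 1: out=0, reg = 0x07A7A5
clock 2: out=1, reg = 0x03D3D2
clock 3: out=0, reg = 0x81E9E9
clock 4: out=1, reg = 0x40F4F4
clock 5: out=0, reg = 0x207A7A
clock 6: out=0, reg = 0x903D3D
clock 7: out=1, reg = 0xC81E9E
clock 8: out=0, reg = 0x640F4F
clock 9: out=1, reg = 0xB207A7
clock 10: out=1, reg = 0xD903D3

01011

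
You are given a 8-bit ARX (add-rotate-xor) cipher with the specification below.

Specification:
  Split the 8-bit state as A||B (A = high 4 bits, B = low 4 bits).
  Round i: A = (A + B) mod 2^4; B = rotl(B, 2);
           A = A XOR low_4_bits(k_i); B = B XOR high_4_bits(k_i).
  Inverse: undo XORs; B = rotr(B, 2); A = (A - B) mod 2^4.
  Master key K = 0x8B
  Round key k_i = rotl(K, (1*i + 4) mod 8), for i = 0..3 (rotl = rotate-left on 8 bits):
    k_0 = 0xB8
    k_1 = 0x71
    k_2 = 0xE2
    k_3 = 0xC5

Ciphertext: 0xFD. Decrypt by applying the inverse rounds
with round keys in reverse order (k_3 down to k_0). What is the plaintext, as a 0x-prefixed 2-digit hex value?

0x93

s_0 = ciphertext = 0xFD
s_1 = InvRound(s_0, k_3) = 0x64
s_2 = InvRound(s_1, k_2) = 0xAA
s_3 = InvRound(s_2, k_1) = 0x47
s_4 = InvRound(s_3, k_0) = 0x93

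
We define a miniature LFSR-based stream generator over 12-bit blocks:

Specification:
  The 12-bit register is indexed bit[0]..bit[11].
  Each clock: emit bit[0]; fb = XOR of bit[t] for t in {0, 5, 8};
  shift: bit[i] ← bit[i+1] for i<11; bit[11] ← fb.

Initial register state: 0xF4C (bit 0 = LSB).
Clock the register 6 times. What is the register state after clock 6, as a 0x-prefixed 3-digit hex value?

reg_0 = 0xF4C
clock 1: out=0, reg = 0xFA6
clock 2: out=0, reg = 0x7D3
clock 3: out=1, reg = 0x3E9
clock 4: out=1, reg = 0x9F4
clock 5: out=0, reg = 0x4FA
clock 6: out=0, reg = 0xA7D

0xA7D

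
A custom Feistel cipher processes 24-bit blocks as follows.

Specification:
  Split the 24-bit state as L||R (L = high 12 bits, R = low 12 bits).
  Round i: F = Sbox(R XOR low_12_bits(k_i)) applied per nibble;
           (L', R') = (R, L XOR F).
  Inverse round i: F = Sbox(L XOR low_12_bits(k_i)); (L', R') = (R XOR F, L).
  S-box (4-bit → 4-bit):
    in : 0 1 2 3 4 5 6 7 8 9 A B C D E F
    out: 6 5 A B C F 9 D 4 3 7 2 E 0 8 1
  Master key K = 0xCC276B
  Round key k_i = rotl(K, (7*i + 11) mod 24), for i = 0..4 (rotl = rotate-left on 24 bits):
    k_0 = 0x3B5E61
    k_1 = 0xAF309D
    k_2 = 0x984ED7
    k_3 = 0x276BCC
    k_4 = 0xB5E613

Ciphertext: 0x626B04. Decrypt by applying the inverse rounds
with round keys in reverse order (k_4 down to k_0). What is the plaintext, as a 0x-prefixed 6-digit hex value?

s_0 = ciphertext = 0x626B04
s_1 = InvRound(s_0, k_4) = 0xDBB626
s_2 = InvRound(s_1, k_3) = 0xFFBDBB
s_3 = InvRound(s_2, k_2) = 0x815FFB
s_4 = InvRound(s_3, k_1) = 0xBBF815
s_5 = InvRound(s_4, k_0) = 0x71DBBF

0x71DBBF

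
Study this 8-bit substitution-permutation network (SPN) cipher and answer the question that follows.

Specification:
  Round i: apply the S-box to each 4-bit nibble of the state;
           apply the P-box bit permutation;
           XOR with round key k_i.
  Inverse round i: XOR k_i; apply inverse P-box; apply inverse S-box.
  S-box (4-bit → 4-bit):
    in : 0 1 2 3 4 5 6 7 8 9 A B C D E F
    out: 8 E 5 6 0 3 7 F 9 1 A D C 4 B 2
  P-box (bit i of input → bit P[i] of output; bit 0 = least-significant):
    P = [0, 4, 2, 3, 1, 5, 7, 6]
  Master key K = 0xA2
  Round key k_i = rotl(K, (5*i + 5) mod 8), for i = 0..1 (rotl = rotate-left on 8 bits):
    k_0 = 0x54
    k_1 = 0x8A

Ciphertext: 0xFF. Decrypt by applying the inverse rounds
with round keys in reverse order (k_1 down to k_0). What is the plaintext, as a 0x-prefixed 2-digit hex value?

s_0 = ciphertext = 0xFF
s_1 = InvRound(s_0, k_1) = 0xA6
s_2 = InvRound(s_1, k_0) = 0x7F

0x7F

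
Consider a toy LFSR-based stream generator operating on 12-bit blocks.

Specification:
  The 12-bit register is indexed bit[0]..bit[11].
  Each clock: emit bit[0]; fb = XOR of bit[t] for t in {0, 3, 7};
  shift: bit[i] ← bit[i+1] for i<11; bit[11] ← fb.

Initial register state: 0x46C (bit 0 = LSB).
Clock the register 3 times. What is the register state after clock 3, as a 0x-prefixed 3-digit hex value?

0x28D

reg_0 = 0x46C
clock 1: out=0, reg = 0xA36
clock 2: out=0, reg = 0x51B
clock 3: out=1, reg = 0x28D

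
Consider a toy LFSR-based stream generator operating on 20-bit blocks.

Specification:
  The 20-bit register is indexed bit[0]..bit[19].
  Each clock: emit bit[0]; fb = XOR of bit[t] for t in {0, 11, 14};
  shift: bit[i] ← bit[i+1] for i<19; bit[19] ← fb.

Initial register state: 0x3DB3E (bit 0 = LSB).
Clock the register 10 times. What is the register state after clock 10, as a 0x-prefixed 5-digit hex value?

0x728F6

reg_0 = 0x3DB3E
clock 1: out=0, reg = 0x1ED9F
clock 2: out=1, reg = 0x8F6CF
clock 3: out=1, reg = 0x47B67
clock 4: out=1, reg = 0xA3DB3
clock 5: out=1, reg = 0x51ED9
clock 6: out=1, reg = 0x28F6C
clock 7: out=0, reg = 0x947B6
clock 8: out=0, reg = 0xCA3DB
clock 9: out=1, reg = 0xE51ED
clock 10: out=1, reg = 0x728F6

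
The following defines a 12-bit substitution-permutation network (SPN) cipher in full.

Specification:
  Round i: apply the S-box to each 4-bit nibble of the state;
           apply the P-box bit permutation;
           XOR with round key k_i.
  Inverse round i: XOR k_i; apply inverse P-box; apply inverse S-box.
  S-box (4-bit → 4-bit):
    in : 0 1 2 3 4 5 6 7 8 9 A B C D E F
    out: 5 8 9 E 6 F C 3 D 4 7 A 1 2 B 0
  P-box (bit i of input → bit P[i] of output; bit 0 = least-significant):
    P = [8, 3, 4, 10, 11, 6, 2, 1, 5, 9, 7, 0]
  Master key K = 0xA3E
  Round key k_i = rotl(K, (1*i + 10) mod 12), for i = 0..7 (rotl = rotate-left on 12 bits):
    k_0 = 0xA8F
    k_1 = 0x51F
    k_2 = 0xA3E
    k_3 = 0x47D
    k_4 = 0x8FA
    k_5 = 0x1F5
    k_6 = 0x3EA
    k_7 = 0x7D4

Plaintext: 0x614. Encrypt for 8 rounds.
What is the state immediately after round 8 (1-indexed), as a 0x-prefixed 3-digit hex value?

0x1EC

s_0 = plaintext = 0x614
s_1 = Round(s_0, k_0) = 0xA14
s_2 = Round(s_1, k_1) = 0x7A5
s_3 = Round(s_2, k_2) = 0x542
s_4 = Round(s_3, k_3) = 0x398
s_5 = Round(s_4, k_4) = 0xF6F
s_6 = Round(s_5, k_5) = 0x1F3
s_7 = Round(s_6, k_6) = 0x7F3
s_8 = Round(s_7, k_7) = 0x1EC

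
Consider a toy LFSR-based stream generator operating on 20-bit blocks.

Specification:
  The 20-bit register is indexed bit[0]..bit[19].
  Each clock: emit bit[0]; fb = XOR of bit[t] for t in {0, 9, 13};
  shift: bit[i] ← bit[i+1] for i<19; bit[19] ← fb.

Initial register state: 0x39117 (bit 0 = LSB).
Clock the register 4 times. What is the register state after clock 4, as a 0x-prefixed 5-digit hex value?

reg_0 = 0x39117
clock 1: out=1, reg = 0x9C88B
clock 2: out=1, reg = 0xCE445
clock 3: out=1, reg = 0x67222
clock 4: out=0, reg = 0x33911

0x33911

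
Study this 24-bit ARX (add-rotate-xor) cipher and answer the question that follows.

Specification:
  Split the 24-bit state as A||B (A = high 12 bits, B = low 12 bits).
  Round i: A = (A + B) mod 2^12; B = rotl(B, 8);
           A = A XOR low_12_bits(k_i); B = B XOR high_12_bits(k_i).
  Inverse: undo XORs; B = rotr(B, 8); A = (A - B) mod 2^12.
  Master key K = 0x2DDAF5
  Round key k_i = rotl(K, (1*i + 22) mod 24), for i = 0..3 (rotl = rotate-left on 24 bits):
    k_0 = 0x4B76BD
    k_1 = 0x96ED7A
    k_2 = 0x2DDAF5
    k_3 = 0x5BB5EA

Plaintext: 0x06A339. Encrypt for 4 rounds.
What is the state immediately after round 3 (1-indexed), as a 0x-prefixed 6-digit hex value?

0x77B406

s_0 = plaintext = 0x06A339
s_1 = Round(s_0, k_0) = 0x51ED84
s_2 = Round(s_1, k_1) = 0xFD8DB6
s_3 = Round(s_2, k_2) = 0x77B406
s_4 = Round(s_3, k_3) = 0xE6B3FB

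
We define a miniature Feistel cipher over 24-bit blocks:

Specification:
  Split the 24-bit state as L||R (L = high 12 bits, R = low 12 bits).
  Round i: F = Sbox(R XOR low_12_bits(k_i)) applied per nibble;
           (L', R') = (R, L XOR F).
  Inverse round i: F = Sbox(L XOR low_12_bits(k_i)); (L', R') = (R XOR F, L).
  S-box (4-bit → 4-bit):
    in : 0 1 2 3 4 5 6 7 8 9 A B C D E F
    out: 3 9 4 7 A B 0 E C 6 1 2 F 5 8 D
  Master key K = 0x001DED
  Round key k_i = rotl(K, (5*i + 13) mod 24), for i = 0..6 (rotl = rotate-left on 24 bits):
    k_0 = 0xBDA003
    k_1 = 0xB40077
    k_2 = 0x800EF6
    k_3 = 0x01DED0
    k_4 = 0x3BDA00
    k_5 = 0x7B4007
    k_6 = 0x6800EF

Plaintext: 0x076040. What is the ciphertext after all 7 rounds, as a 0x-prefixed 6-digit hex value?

s_0 = plaintext = 0x076040
s_1 = Round(s_0, k_0) = 0x0403D1
s_2 = Round(s_1, k_1) = 0x3D1750
s_3 = Round(s_2, k_2) = 0x7505C1
s_4 = Round(s_3, k_3) = 0x5C15C9
s_5 = Round(s_4, k_4) = 0x5C9837
s_6 = Round(s_5, k_5) = 0x8379BA
s_7 = Round(s_6, k_6) = 0x9BAE8C

0x9BAE8C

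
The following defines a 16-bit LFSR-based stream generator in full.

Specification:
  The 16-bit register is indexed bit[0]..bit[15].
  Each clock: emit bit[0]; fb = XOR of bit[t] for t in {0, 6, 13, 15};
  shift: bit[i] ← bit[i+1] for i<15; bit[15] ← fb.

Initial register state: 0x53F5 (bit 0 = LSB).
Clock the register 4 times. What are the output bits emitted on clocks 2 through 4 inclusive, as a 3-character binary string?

reg_0 = 0x53F5
clock 1: out=1, reg = 0x29FA
clock 2: out=0, reg = 0x14FD
clock 3: out=1, reg = 0x0A7E
clock 4: out=0, reg = 0x853F

010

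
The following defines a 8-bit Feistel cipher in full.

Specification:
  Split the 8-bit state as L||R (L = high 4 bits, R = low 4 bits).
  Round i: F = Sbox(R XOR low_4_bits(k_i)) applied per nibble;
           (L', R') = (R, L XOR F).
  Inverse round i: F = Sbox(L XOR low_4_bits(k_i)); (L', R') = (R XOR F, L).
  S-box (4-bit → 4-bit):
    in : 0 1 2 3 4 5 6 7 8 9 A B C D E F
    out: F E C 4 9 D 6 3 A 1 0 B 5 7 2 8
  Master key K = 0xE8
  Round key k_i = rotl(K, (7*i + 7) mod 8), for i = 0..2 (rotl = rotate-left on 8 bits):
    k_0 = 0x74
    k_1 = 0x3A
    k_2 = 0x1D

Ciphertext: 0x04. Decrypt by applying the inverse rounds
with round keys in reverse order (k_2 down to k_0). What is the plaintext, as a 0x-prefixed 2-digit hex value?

0xE1

s_0 = ciphertext = 0x04
s_1 = InvRound(s_0, k_2) = 0x30
s_2 = InvRound(s_1, k_1) = 0x13
s_3 = InvRound(s_2, k_0) = 0xE1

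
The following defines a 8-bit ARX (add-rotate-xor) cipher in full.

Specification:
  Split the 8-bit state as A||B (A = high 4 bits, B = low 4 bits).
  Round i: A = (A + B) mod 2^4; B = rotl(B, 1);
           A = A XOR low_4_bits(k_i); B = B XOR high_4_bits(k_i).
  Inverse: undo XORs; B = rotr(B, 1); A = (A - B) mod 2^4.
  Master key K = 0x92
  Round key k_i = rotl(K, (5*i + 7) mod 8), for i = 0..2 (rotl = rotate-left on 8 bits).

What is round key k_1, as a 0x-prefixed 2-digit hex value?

K = 0x92
k_0 = rotl(K, (5*0+7) mod 8) = rotl(K, 7) = 0x49
k_1 = rotl(K, (5*1+7) mod 8) = rotl(K, 4) = 0x29

0x29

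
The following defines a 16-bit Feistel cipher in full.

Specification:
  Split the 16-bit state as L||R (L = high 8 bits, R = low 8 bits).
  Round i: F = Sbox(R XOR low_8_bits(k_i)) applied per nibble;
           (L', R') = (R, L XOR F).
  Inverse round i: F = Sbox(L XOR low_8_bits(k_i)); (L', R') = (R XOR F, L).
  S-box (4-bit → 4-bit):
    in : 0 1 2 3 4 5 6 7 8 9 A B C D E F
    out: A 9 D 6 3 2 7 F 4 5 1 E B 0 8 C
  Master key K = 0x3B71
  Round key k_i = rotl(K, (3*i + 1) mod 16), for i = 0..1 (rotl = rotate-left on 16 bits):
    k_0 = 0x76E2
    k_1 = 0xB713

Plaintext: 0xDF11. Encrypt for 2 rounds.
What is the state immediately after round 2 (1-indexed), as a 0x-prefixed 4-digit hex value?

0x19B0

s_0 = plaintext = 0xDF11
s_1 = Round(s_0, k_0) = 0x1119
s_2 = Round(s_1, k_1) = 0x19B0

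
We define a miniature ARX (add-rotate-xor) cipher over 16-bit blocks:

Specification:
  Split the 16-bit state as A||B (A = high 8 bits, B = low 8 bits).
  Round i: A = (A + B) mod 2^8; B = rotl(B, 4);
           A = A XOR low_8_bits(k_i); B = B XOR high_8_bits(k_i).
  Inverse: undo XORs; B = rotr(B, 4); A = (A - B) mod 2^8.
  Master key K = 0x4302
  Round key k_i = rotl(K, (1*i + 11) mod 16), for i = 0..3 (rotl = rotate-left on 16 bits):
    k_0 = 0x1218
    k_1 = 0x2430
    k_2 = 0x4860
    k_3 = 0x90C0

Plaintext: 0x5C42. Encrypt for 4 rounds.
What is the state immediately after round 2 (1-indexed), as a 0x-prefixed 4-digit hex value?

0x8C47

s_0 = plaintext = 0x5C42
s_1 = Round(s_0, k_0) = 0x8636
s_2 = Round(s_1, k_1) = 0x8C47
s_3 = Round(s_2, k_2) = 0xB33C
s_4 = Round(s_3, k_3) = 0x2F53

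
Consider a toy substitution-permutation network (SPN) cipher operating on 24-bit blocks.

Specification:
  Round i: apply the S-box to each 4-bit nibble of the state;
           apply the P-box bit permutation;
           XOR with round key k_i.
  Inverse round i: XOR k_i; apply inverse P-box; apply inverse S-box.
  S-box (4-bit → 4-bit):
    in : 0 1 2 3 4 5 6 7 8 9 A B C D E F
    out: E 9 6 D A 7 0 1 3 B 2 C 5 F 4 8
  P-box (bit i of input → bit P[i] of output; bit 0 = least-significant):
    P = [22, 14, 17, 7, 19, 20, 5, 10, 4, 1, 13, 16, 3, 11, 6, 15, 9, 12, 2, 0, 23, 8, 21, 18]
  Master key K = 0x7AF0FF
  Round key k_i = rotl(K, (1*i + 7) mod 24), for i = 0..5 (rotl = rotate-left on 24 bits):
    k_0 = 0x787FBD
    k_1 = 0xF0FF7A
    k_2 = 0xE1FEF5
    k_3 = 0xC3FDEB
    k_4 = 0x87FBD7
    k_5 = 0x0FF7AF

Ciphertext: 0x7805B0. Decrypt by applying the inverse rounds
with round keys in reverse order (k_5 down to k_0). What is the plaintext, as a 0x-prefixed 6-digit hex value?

s_0 = ciphertext = 0x7805B0
s_1 = InvRound(s_0, k_5) = 0xBD1DA5
s_2 = InvRound(s_1, k_4) = 0xE7B5D2
s_3 = InvRound(s_2, k_3) = 0xBF87EA
s_4 = InvRound(s_3, k_2) = 0x408585
s_5 = InvRound(s_4, k_1) = 0xCD5524
s_6 = InvRound(s_5, k_0) = 0x3183AF

0x3183AF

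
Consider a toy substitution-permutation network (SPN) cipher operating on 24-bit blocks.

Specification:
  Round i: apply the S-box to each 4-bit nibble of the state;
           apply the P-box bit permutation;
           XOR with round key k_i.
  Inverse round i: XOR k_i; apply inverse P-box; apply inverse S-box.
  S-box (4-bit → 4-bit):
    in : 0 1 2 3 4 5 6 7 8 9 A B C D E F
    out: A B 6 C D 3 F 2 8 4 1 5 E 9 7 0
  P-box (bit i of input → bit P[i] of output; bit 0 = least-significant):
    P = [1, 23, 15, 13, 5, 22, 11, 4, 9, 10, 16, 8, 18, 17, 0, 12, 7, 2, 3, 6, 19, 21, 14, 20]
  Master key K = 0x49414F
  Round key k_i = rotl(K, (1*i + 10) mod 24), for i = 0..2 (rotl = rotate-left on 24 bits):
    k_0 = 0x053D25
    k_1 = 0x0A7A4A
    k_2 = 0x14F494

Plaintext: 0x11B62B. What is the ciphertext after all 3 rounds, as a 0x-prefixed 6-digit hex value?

s_0 = plaintext = 0x11B62B
s_1 = Round(s_0, k_0) = 0x78B2E2
s_2 = Round(s_1, k_1) = 0xEFF62B
s_3 = Round(s_2, k_2) = 0x7D3B96

0x7D3B96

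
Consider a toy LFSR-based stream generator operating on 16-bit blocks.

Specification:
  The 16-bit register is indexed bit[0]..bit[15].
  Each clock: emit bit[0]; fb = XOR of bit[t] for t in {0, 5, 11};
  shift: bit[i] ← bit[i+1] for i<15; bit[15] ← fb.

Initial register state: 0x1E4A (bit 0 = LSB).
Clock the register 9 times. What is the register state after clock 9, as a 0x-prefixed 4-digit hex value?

0xED8F

reg_0 = 0x1E4A
clock 1: out=0, reg = 0x8F25
clock 2: out=1, reg = 0xC792
clock 3: out=0, reg = 0x63C9
clock 4: out=1, reg = 0xB1E4
clock 5: out=0, reg = 0xD8F2
clock 6: out=0, reg = 0x6C79
clock 7: out=1, reg = 0xB63C
clock 8: out=0, reg = 0xDB1E
clock 9: out=0, reg = 0xED8F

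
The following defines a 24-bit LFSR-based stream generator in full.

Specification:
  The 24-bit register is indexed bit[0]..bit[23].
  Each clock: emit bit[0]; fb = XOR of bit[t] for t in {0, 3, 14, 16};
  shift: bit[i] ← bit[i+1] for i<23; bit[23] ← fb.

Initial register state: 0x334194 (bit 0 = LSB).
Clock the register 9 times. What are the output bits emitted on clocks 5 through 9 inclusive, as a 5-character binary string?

reg_0 = 0x334194
clock 1: out=0, reg = 0x19A0CA
clock 2: out=0, reg = 0x0CD065
clock 3: out=1, reg = 0x066832
clock 4: out=0, reg = 0x833419
clock 5: out=1, reg = 0xC19A0C
clock 6: out=0, reg = 0x60CD06
clock 7: out=0, reg = 0xB06683
clock 8: out=1, reg = 0x583341
clock 9: out=1, reg = 0xAC19A0

10011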